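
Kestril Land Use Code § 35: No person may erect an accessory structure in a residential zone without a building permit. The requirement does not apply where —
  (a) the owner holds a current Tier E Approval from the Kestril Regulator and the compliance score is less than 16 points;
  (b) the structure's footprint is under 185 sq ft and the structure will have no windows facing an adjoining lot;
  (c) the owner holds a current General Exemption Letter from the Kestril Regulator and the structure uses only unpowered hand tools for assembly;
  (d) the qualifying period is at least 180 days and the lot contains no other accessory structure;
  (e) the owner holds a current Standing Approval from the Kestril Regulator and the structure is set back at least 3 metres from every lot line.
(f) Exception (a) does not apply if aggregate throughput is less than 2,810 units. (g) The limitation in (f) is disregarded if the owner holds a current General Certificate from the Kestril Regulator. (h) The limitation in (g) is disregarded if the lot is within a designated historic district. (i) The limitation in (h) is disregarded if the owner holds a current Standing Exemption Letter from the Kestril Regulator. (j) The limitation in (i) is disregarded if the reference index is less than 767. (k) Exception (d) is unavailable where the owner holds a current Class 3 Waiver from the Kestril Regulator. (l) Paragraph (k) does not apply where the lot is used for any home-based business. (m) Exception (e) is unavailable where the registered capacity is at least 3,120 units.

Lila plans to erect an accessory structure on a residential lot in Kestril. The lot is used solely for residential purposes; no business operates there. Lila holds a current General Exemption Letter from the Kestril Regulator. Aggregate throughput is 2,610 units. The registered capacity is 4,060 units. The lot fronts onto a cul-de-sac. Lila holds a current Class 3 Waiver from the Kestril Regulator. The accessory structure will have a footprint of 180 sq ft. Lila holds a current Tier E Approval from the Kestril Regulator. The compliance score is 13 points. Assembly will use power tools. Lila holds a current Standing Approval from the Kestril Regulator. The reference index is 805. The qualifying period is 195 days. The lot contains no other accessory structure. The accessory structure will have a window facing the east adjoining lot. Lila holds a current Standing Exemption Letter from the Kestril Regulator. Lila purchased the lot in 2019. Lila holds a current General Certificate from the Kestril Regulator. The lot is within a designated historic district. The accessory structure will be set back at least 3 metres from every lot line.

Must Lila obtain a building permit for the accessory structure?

All of (a)'s requirements are met (a current Tier E Approval is held; the compliance score is 13 points, less than the 16 points limit). As to paragraphs (f)–(j): (f) would limit (a) — aggregate throughput is 2,610 units, less than the 2,810 units limit — but (g) sets (f) aside: (g) operates against (f): a current General Certificate is held. (h) would limit (g) — the lot is in a historic district — but (i) sets (h) aside: (i) operates against (h): a current Standing Exemption Letter is held. (j) is not triggered (the reference index is 805, not less than 767), so (i) stands. So (a) applies.
Exception (b) fails — a window faces an adjoining lot.
Exception (c) requires that the structure uses only unpowered hand tools for assembly; but assembly uses power tools, so (c) is unavailable.
All of (d)'s requirements are met (the qualifying period is 195 days, meeting the 180 days threshold; the lot has no other accessory structure). But applying paragraphs (k)–(l): (k) operates against (d): a current Class 3 Waiver is held. (l), which would lift (k), is not triggered — the lot is solely residential. So (d) is unavailable.
All of (e)'s requirements are met (a current Standing Approval is held; the setback is at least 3 m on every side). However, paragraph (m) must be considered: (m) operates against (e): the registered capacity is 4,060 units, meeting the 3,120 units threshold. So (e) is unavailable.

No — exception (a) applies; Lila does not need a building permit.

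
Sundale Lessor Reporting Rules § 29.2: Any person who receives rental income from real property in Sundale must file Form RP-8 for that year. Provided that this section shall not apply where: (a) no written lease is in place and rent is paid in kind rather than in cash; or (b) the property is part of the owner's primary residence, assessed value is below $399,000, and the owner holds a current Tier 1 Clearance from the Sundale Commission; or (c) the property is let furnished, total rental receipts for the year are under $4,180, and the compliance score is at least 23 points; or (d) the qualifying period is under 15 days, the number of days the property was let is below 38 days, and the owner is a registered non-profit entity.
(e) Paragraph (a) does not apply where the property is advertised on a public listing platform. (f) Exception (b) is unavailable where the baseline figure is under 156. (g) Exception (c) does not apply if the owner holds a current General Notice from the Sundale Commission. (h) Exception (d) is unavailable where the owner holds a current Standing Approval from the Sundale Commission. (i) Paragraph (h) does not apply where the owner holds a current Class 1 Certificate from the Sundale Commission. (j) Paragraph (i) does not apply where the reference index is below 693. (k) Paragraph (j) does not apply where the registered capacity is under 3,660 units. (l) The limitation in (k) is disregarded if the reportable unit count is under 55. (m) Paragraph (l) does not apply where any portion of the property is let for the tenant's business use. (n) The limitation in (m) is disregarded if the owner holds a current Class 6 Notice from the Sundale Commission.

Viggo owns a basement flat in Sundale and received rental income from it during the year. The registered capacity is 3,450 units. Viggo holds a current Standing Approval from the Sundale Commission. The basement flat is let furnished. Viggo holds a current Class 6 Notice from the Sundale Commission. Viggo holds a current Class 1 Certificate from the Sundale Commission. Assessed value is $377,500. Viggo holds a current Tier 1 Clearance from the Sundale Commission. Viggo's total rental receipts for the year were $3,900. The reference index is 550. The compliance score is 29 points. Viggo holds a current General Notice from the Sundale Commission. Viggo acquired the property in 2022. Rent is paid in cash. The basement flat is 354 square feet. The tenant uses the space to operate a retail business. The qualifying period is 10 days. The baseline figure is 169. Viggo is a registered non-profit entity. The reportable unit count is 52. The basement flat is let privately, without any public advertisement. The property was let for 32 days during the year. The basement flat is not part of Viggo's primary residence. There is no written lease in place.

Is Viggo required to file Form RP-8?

Exception (a) fails — rent is paid in cash.
Exception (b) fails — the basement flat is not part of the primary residence.
All of (c)'s requirements are met (the property is let furnished; total rental receipts for the year are $3,900, under the $4,180 limit; the compliance score is 29 points, meeting the 23 points threshold). But: (g) operates against (c): a current General Notice is held. So (c) is unavailable.
Exception (d)'s conditions are all satisfied: the qualifying period is 10 days, under the 15 days limit; the number of days the property was let is 32 days, below the 38 days limit; Viggo is a registered non-profit. However, paragraphs (h)–(n) must be considered: (h) operates against (d): a current Standing Approval is held. (i) would limit (h) — a current Class 1 Certificate is held — but (j) sets (i) aside: (j) is triggered — the reference index is 550, below the 693 limit. (k) would limit (j) — the registered capacity is 3,450 units, under the 3,660 units limit — but (l) sets (k) aside: (l) is triggered — the reportable unit count is 52, under the 55 limit. (m) is engaged (the space is let for business use), but is overridden by (n): (n) is engaged — a current Class 6 Notice is held. (d) is therefore removed.
No exception is made out. Viggo falls within the general rule.

Yes — Viggo must file Form RP-8.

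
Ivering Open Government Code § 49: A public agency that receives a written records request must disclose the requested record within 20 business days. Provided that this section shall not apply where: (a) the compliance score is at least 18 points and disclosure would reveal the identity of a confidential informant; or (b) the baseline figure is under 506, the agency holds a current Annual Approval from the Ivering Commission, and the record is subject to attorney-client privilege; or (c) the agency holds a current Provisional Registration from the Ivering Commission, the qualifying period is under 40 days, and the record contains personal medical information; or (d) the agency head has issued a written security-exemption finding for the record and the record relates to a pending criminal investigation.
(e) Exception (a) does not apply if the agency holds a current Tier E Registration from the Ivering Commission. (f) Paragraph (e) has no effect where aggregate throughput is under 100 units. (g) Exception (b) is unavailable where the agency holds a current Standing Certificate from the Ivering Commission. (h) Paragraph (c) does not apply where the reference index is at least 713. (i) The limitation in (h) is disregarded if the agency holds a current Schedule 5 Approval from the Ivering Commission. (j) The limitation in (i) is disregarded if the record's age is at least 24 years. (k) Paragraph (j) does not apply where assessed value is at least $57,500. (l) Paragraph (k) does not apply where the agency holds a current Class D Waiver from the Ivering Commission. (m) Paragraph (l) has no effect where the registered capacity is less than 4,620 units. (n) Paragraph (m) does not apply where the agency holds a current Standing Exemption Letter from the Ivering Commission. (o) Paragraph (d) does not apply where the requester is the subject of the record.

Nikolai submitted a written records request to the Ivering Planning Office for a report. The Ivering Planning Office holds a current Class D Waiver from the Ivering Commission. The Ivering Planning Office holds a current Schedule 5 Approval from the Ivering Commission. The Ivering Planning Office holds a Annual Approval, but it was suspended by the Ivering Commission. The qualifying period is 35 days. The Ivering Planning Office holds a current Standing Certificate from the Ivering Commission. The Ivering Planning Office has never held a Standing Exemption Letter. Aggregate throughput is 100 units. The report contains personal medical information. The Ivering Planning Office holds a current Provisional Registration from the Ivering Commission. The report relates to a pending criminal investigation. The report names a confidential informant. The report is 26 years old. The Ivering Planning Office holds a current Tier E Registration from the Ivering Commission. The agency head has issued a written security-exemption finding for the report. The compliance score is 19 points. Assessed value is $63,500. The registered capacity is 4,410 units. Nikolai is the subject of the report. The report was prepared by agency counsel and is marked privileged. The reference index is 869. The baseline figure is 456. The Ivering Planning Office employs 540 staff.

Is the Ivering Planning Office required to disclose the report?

No — exception (c) applies; the Ivering Planning Office is not required to disclose the report.

Exception (a): the compliance score is 19 points, meeting the 18 points threshold; the report names a confidential informant — every condition holds. But applying paragraphs (e)–(f): (e) operates against (a): a current Tier E Registration is held. (f), which would lift (e), is not triggered — aggregate throughput is 100 units, not under 100 units. (a) is therefore removed.
Exception (b) requires that the agency holds a current Annual Approval from the Ivering Commission; but the Annual Approval is not current, so (b) is unavailable.
Exception (c) is satisfied on its face — a current Provisional Registration is held; the qualifying period is 35 days, under the 40 days limit; the report contains personal medical information. As to paragraphs (h)–(n): (h) would limit (c) — the reference index is 869, meeting the 713 threshold — but (i) sets (h) aside: (i) operates — a current Schedule 5 Approval is held. (j) applies (the record's age is 26 years, meeting the 24 years threshold), but yields to (k): (k) is engaged — assessed value is $63,500, meeting the $57,500 threshold. (l) would limit (k) — a current Class D Waiver is held — but (m) sets (l) aside: (m) is triggered — the registered capacity is 4,410 units, less than the 4,620 units limit. (n), which would lift (m), is inapplicable — no current Standing Exemption Letter is held. (c) remains available.
Exception (d): a written security-exemption finding has been issued; the report relates to a pending investigation — every condition holds. But applying paragraph (o): (o) operates against (d): Nikolai is the subject of the report. So (d) is unavailable.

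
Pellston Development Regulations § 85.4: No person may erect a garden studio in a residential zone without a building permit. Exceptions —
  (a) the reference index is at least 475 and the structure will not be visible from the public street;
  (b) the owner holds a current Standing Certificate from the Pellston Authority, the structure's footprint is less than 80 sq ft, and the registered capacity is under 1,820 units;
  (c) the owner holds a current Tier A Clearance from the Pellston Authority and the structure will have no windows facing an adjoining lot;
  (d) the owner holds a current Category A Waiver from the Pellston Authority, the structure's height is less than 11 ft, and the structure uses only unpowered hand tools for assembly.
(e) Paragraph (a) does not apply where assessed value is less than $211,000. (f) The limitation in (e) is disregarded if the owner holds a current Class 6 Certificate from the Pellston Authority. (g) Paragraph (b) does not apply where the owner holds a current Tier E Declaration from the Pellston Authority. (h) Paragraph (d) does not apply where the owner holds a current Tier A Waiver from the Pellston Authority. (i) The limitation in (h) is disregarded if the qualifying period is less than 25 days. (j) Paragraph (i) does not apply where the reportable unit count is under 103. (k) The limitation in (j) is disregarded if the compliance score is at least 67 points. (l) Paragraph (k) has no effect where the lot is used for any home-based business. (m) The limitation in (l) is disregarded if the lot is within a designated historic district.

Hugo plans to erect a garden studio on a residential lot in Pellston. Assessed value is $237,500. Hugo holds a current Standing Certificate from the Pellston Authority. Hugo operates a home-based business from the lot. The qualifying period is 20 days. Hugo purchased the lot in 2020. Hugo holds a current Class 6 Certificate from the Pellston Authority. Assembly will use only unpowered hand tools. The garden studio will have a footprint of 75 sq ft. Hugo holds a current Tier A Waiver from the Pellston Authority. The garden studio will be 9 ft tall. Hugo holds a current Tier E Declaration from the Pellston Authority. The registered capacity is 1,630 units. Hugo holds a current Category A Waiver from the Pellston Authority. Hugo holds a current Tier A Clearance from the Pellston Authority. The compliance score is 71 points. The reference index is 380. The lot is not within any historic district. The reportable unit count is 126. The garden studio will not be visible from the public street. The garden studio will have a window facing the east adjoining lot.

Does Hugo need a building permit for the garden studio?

No — exception (d) applies; Hugo does not need a building permit.

Exception (a) fails — the reference index is 380, short of 475.
All of (b)'s requirements are met (a current Standing Certificate is held; the structure's footprint is 75 sq ft, less than the 80 sq ft limit; the registered capacity is 1,630 units, under the 1,820 units limit). But: (g) operates against (b): a current Tier E Declaration is held. So (b) is unavailable.
Exception (c) does not apply: a window faces an adjoining lot.
Exception (d)'s conditions are all satisfied: a current Category A Waiver is held; the structure's height is 9 ft, less than the 11 ft limit; assembly uses only hand tools. Applying paragraphs (h)–(m): (h) would limit (d) — a current Tier A Waiver is held — but (i) sets (h) aside: (i) operates against (h): the qualifying period is 20 days, less than the 25 days limit. (j) is not engaged (the reportable unit count is 126, not under 103), so (i) stands. (d) remains available.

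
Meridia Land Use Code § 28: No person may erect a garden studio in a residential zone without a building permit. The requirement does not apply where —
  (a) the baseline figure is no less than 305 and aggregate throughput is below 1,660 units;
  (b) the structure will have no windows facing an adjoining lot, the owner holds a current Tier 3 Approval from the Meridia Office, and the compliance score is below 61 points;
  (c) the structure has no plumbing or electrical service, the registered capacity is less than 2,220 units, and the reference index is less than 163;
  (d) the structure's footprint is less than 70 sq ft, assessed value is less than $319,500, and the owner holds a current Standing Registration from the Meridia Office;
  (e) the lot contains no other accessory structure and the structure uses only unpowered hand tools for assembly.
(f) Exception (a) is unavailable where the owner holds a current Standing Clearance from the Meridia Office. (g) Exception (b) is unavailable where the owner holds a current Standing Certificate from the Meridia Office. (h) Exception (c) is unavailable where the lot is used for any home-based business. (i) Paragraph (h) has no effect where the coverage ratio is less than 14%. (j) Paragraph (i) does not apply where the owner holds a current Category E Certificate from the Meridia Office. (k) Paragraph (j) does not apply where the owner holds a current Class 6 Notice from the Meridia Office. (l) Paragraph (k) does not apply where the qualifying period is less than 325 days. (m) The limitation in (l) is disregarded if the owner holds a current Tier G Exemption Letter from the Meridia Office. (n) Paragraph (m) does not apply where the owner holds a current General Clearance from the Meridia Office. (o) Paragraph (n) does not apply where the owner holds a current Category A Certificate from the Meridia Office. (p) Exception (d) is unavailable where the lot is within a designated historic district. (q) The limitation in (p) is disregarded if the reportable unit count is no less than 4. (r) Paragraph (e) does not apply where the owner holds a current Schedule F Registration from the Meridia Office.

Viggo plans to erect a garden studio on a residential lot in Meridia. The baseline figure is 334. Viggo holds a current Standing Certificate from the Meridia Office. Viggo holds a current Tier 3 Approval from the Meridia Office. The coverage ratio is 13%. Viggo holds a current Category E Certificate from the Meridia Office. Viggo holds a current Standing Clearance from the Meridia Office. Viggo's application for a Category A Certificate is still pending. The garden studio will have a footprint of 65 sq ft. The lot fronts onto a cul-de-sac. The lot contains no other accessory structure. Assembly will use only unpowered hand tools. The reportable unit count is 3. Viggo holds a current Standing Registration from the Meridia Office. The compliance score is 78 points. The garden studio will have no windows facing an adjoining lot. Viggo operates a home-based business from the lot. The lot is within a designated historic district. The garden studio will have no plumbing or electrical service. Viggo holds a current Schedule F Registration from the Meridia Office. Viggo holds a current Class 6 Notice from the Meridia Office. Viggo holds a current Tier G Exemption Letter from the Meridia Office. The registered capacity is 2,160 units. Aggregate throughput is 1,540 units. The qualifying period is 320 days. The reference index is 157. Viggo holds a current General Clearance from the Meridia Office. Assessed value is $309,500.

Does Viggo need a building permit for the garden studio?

Exception (a)'s conditions are all satisfied: the baseline figure is 334, meeting the 305 threshold; aggregate throughput is 1,540 units, below the 1,660 units limit. Turning to paragraph (f): (f) operates against (a): a current Standing Clearance is held. Exception (a) does not apply.
Exception (b) does not apply: the compliance score is 78 points, not below 61 points.
Exception (c): there is no plumbing or electrical service; the registered capacity is 2,160 units, less than the 2,220 units limit; the reference index is 157, less than the 163 limit — every condition holds. But applying paragraphs (h)–(o): (h) operates against (c): a home-based business operates on the lot. (i) would limit (h) — the coverage ratio is 13%, less than the 14% limit — but (j) sets (i) aside: (j) is triggered — a current Category E Certificate is held. (k) would limit (j) — a current Class 6 Notice is held — but (l) sets (k) aside: (l) operates against (k): the qualifying period is 320 days, less than the 325 days limit. (m) would limit (l) — a current Tier G Exemption Letter is held — but (n) sets (m) aside: (n) operates against (m): a current General Clearance is held. (o) is not triggered (there is no Category A Certificate in force), so (n) stands. So (c) is unavailable.
Exception (d) is satisfied on its face — the structure's footprint is 65 sq ft, less than the 70 sq ft limit; assessed value is $309,500, less than the $319,500 limit; a current Standing Registration is held. Turning to paragraphs (p)–(q): (p) applies — the lot is in a historic district. (q) does not operate here (the reportable unit count is 3, short of 4), so (p) stands. (d) is therefore removed.
Exception (e): the lot has no other accessory structure; assembly uses only hand tools — every condition holds. But: (r) operates against (e): a current Schedule F Registration is held. So (e) is unavailable.
No exception applies. The general rule governs.

Yes — Viggo must obtain a building permit.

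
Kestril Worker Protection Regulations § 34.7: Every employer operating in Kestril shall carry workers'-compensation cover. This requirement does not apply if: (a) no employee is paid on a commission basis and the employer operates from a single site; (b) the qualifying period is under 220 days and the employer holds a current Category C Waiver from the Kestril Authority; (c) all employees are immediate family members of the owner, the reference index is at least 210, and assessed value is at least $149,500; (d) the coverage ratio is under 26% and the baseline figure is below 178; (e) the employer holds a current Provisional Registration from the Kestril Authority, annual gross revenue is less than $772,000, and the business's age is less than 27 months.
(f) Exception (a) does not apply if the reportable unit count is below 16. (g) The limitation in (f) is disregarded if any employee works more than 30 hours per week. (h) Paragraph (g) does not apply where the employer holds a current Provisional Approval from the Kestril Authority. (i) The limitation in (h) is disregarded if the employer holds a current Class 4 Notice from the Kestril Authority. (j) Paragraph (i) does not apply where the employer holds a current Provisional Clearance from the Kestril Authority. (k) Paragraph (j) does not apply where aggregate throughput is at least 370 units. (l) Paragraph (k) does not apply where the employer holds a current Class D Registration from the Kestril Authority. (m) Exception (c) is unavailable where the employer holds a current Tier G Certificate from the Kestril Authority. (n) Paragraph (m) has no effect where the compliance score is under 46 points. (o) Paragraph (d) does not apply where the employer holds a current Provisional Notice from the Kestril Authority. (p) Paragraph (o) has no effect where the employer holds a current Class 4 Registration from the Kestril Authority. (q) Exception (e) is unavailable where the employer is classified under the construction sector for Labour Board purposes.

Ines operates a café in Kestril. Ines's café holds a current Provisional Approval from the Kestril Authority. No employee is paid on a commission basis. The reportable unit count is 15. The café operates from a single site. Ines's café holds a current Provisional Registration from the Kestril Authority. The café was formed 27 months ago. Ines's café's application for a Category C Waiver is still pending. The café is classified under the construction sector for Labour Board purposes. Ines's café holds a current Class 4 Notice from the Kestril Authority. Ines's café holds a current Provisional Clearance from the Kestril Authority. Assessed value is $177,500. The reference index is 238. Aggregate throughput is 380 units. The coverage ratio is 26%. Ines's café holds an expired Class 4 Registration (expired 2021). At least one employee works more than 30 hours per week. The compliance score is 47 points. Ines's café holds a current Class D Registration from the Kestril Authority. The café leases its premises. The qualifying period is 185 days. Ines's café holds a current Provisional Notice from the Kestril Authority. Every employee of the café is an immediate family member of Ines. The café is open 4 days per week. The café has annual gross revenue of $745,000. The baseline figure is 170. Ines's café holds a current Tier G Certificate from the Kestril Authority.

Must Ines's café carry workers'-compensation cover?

Yes — Ines's café must carry workers'-compensation cover.

Exception (a)'s conditions are all satisfied: no employee is paid on commission; the employer operates from a single site. But: (f) operates against (a): the reportable unit count is 15, below the 16 limit. (g) operates (at least one employee exceeds 30 hours/week), but yields to (h): (h) applies — a current Provisional Approval is held. (i) would limit (h) — a current Class 4 Notice is held — but (j) sets (i) aside: (j) operates against (i): a current Provisional Clearance is held. (k) would limit (j) — aggregate throughput is 380 units, meeting the 370 units threshold — but (l) sets (k) aside: (l) is engaged — a current Class D Registration is held. Exception (a) does not apply.
Exception (b) fails — the Category C Waiver is not current.
Exception (c) is satisfied on its face — every employee is an immediate family member; the reference index is 238, meeting the 210 threshold; assessed value is $177,500, meeting the $149,500 threshold. However, paragraphs (m)–(n) must be considered: (m) operates — a current Tier G Certificate is held. (n), which would lift (m), is not engaged — the compliance score is 47 points, not under 46 points. So (c) is unavailable.
Exception (d) fails — the coverage ratio is 26%, not under 26%.
Exception (e) requires that the business's age is less than 27 months; but the business's age is 27 months, not less than 27 months, so (e) is unavailable.
Every exception is unavailable, so the rule governs.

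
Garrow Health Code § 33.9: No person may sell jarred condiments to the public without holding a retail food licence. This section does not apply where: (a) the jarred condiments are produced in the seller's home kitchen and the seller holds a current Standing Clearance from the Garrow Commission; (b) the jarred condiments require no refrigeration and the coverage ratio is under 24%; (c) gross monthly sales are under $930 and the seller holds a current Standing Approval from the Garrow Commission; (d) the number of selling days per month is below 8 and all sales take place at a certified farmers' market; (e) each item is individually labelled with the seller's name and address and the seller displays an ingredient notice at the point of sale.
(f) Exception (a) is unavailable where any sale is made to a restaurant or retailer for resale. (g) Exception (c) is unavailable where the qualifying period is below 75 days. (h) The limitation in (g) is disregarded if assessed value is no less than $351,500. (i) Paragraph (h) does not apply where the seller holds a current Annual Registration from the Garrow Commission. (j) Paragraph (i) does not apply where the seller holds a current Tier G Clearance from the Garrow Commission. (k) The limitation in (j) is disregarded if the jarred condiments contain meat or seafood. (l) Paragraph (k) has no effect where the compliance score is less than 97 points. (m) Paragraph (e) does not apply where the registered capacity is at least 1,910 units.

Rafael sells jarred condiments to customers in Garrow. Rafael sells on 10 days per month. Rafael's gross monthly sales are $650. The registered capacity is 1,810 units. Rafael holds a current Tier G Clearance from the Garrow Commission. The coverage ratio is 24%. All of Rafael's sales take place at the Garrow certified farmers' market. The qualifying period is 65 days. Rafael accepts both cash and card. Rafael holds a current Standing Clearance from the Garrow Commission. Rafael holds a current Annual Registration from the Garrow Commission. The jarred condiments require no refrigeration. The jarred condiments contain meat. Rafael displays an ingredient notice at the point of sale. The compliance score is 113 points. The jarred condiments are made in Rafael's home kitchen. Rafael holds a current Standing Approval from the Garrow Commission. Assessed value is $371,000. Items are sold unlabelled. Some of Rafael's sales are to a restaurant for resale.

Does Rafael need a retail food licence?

Yes — Rafael must hold a retail food licence.

All of (a)'s requirements are met (the jarred condiments are home-kitchen produced; a current Standing Clearance is held). But: (f) operates against (a): some sales are to a restaurant for resale. So (a) is unavailable.
Exception (b) does not apply: the coverage ratio is 24%, not under 24%.
Exception (c) is satisfied on its face — gross monthly sales are $650, under the $930 limit; a current Standing Approval is held. But: (g) operates against (c): the qualifying period is 65 days, below the 75 days limit. (h) would limit (g) — assessed value is $371,000, meeting the $351,500 threshold — but (i) sets (h) aside: (i) operates against (h): a current Annual Registration is held. (j) would limit (i) — a current Tier G Clearance is held — but (k) sets (j) aside: (k) operates against (j): the jarred condiments contain meat. (l) is not engaged (the compliance score is 113 points, not less than 97 points), so (k) stands. So (c) is unavailable.
Exception (d) does not apply: the number of selling days per month is 10, not below 8.
Exception (e) requires that each item is individually labelled with the seller's name and address; but items are sold unlabelled, so (e) is unavailable.
No exception applies. The general rule governs.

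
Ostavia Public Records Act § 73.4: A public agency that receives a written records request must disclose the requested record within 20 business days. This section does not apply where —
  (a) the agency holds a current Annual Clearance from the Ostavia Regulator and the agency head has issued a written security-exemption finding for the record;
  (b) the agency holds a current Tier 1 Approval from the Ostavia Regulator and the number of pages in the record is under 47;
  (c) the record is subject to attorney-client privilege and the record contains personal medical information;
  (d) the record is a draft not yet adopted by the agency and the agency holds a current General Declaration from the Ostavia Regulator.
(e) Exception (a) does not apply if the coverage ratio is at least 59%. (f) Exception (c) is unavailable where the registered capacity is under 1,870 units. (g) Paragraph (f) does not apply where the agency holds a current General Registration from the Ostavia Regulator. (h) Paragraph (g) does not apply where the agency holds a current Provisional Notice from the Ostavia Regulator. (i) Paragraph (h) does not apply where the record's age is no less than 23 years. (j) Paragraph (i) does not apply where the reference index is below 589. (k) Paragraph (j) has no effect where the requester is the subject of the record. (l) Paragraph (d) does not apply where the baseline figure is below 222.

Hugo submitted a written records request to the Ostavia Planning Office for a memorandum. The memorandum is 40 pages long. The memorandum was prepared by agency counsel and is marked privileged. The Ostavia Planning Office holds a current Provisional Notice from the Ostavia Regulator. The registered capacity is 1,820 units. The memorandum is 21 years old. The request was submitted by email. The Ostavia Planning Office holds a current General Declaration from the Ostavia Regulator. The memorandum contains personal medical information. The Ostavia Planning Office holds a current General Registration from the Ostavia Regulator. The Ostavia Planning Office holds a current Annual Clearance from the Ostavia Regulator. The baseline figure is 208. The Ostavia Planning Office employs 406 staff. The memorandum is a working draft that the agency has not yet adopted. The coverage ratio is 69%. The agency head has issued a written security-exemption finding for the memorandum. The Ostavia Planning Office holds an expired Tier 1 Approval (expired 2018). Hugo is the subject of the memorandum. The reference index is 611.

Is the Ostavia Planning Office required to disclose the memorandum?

Exception (a)'s conditions are all satisfied: a current Annual Clearance is held; a written security-exemption finding has been issued. Turning to paragraph (e): (e) operates against (a): the coverage ratio is 69%, meeting the 59% threshold. Exception (a) does not apply.
Exception (b) requires that the agency holds a current Tier 1 Approval from the Ostavia Regulator; but the Tier 1 Approval is not current, so (b) is unavailable.
Exception (c): the memorandum is privileged; the memorandum contains personal medical information — every condition holds. However, paragraphs (f)–(k) must be considered: (f) operates against (c): the registered capacity is 1,820 units, under the 1,870 units limit. (g) would limit (f) — a current General Registration is held — but (h) sets (g) aside: (h) operates against (g): a current Provisional Notice is held. (i), which would lift (h), does not operate here — the record's age is 21 years, short of 23 years. (c) is therefore removed.
Exception (d) is satisfied on its face — the memorandum is an unadopted draft; a current General Declaration is held. However, paragraph (l) must be considered: (l) operates against (d): the baseline figure is 208, below the 222 limit. So (d) is unavailable.
No exception displaces § 73.4.

Yes — the Ostavia Planning Office must disclose the memorandum.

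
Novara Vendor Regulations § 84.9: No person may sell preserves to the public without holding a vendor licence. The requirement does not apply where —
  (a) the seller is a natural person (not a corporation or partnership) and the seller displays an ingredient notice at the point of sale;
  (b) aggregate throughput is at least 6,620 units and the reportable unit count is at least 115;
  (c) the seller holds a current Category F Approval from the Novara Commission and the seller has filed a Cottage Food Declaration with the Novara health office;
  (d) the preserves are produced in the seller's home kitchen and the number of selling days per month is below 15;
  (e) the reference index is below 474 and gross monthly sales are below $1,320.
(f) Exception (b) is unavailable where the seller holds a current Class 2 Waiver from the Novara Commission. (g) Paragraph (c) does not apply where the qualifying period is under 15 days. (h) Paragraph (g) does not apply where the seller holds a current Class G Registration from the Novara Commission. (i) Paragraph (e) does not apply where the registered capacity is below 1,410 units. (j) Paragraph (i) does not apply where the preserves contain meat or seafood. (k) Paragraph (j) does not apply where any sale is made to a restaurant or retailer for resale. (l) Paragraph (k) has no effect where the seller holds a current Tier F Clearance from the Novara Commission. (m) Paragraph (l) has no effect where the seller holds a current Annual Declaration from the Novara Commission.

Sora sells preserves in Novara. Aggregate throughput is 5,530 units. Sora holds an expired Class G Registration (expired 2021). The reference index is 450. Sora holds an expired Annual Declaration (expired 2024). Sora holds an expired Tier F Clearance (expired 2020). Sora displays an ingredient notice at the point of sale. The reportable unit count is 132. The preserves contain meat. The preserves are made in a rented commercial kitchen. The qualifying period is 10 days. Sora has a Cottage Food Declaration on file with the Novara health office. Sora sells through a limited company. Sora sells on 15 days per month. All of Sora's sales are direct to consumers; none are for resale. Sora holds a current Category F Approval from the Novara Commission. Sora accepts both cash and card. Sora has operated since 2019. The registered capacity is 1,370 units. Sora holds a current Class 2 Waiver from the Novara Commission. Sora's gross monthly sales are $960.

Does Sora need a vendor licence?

No — exception (e) applies; Sora is not required to hold a vendor licence.

Exception (a) does not apply: the seller operates through a limited company.
Exception (b) fails — aggregate throughput is 5,530 units, short of 6,620 units.
Exception (c) is satisfied on its face — a current Category F Approval is held; a Cottage Food Declaration is on file. But applying paragraphs (g)–(h): (g) operates — the qualifying period is 10 days, under the 15 days limit. (h) is not triggered (the Class G Registration is not current), so (g) stands. (c) is therefore removed.
Exception (d) does not apply: the preserves are made in a commercial kitchen, not a home kitchen.
Exception (e)'s conditions are all satisfied: the reference index is 450, below the 474 limit; gross monthly sales are $960, below the $1,320 limit. Under paragraphs (i)–(m): (i) operates (the registered capacity is 1,370 units, below the 1,410 units limit), but is overridden by (j): (j) operates against (i): the preserves contain meat. (k), which would lift (j), is inapplicable — no sales are for resale. Exception (e) stands.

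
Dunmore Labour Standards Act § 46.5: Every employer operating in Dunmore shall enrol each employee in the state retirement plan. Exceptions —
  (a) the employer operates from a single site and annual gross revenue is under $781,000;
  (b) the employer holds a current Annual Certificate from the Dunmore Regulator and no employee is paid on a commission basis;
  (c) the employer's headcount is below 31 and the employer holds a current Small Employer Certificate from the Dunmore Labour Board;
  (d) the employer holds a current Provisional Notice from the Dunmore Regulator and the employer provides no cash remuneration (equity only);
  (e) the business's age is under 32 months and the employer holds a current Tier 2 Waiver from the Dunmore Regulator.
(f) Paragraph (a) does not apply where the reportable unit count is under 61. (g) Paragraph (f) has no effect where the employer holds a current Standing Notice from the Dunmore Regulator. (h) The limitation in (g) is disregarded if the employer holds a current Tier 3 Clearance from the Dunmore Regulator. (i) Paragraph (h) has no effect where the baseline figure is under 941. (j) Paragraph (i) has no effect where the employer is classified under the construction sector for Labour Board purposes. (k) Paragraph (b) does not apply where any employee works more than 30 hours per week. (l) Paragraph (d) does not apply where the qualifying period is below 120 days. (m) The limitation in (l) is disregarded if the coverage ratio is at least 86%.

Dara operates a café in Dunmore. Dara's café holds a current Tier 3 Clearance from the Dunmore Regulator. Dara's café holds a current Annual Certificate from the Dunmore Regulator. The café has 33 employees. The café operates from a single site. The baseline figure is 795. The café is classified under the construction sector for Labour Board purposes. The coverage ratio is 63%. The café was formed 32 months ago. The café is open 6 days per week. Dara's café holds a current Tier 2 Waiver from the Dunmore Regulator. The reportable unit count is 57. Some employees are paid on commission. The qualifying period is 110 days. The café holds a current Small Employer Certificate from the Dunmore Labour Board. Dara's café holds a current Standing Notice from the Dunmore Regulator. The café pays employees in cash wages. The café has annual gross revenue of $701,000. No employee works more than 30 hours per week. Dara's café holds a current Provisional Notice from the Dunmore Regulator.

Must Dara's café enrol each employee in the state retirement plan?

Exception (a): the employer operates from a single site; annual gross revenue is $701,000, under the $781,000 limit — every condition holds. However, paragraphs (f)–(j) must be considered: (f) operates — the reportable unit count is 57, under the 61 limit. (g) is triggered (a current Standing Notice is held), but is itself disapplied by (h): (h) operates against (g): a current Tier 3 Clearance is held. (i) is engaged (the baseline figure is 795, under the 941 limit), but is overridden by (j): (j) operates against (i): the café is classified under the construction sector. (a) is therefore removed.
Exception (b) requires that no employee is paid on a commission basis; but some employees are paid on commission, so (b) is unavailable.
Exception (c) fails — the employer's headcount is 33, not below 31.
Exception (d) does not apply: employees are paid cash wages.
Exception (e) requires that the business's age is under 32 months; but the business's age is 32 months, not under 32 months, so (e) is unavailable.
No exception displaces § 46.5.

Yes — Dara's café must enrol each employee in the state retirement plan.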